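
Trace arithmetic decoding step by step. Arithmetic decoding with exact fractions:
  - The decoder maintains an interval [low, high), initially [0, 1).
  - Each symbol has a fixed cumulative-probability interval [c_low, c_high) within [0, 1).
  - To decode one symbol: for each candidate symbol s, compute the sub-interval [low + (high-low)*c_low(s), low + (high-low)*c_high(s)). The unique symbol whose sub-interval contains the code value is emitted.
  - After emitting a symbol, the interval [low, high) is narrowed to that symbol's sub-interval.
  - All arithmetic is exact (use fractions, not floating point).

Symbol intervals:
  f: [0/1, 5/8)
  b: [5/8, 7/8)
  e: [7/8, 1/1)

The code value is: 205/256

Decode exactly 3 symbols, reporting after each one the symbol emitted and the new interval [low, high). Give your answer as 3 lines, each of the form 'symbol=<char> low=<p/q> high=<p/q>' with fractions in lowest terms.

Step 1: interval [0/1, 1/1), width = 1/1 - 0/1 = 1/1
  'f': [0/1 + 1/1*0/1, 0/1 + 1/1*5/8) = [0/1, 5/8)
  'b': [0/1 + 1/1*5/8, 0/1 + 1/1*7/8) = [5/8, 7/8) <- contains code 205/256
  'e': [0/1 + 1/1*7/8, 0/1 + 1/1*1/1) = [7/8, 1/1)
  emit 'b', narrow to [5/8, 7/8)
Step 2: interval [5/8, 7/8), width = 7/8 - 5/8 = 1/4
  'f': [5/8 + 1/4*0/1, 5/8 + 1/4*5/8) = [5/8, 25/32)
  'b': [5/8 + 1/4*5/8, 5/8 + 1/4*7/8) = [25/32, 27/32) <- contains code 205/256
  'e': [5/8 + 1/4*7/8, 5/8 + 1/4*1/1) = [27/32, 7/8)
  emit 'b', narrow to [25/32, 27/32)
Step 3: interval [25/32, 27/32), width = 27/32 - 25/32 = 1/16
  'f': [25/32 + 1/16*0/1, 25/32 + 1/16*5/8) = [25/32, 105/128) <- contains code 205/256
  'b': [25/32 + 1/16*5/8, 25/32 + 1/16*7/8) = [105/128, 107/128)
  'e': [25/32 + 1/16*7/8, 25/32 + 1/16*1/1) = [107/128, 27/32)
  emit 'f', narrow to [25/32, 105/128)

Answer: symbol=b low=5/8 high=7/8
symbol=b low=25/32 high=27/32
symbol=f low=25/32 high=105/128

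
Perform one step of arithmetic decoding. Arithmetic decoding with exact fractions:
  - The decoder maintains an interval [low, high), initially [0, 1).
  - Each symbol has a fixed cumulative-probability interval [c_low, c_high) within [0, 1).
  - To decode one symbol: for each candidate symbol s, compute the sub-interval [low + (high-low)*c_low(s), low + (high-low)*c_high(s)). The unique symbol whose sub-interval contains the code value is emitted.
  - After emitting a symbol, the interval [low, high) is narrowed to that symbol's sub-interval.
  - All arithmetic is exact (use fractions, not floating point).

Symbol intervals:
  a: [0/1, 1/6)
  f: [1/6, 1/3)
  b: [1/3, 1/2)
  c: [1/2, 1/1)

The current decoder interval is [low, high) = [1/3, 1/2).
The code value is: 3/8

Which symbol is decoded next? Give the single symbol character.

Interval width = high − low = 1/2 − 1/3 = 1/6
Scaled code = (code − low) / width = (3/8 − 1/3) / 1/6 = 1/4
  a: [0/1, 1/6) 
  f: [1/6, 1/3) ← scaled code falls here ✓
  b: [1/3, 1/2) 
  c: [1/2, 1/1) 

Answer: f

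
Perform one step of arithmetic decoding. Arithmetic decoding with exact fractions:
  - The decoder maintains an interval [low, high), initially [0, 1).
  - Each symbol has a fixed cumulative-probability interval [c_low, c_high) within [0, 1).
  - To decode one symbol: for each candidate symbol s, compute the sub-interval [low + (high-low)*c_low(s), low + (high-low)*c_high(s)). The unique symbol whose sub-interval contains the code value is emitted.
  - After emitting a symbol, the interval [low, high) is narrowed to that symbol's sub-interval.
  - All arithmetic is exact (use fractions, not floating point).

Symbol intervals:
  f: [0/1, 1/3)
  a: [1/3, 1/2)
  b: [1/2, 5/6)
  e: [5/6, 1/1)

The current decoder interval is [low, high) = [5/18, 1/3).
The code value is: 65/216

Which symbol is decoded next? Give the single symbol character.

Interval width = high − low = 1/3 − 5/18 = 1/18
Scaled code = (code − low) / width = (65/216 − 5/18) / 1/18 = 5/12
  f: [0/1, 1/3) 
  a: [1/3, 1/2) ← scaled code falls here ✓
  b: [1/2, 5/6) 
  e: [5/6, 1/1) 

Answer: a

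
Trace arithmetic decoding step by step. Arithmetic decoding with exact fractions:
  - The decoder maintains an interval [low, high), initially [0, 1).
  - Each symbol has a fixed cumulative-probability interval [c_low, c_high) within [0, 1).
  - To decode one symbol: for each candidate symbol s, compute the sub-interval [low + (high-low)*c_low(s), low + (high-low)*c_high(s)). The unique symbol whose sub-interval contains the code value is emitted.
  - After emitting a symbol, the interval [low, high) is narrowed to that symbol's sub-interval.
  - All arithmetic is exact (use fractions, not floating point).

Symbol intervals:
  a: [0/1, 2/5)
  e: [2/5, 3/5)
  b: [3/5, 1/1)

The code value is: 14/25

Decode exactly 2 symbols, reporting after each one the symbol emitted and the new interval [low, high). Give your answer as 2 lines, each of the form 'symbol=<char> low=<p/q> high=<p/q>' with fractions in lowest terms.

Step 1: interval [0/1, 1/1), width = 1/1 - 0/1 = 1/1
  'a': [0/1 + 1/1*0/1, 0/1 + 1/1*2/5) = [0/1, 2/5)
  'e': [0/1 + 1/1*2/5, 0/1 + 1/1*3/5) = [2/5, 3/5) <- contains code 14/25
  'b': [0/1 + 1/1*3/5, 0/1 + 1/1*1/1) = [3/5, 1/1)
  emit 'e', narrow to [2/5, 3/5)
Step 2: interval [2/5, 3/5), width = 3/5 - 2/5 = 1/5
  'a': [2/5 + 1/5*0/1, 2/5 + 1/5*2/5) = [2/5, 12/25)
  'e': [2/5 + 1/5*2/5, 2/5 + 1/5*3/5) = [12/25, 13/25)
  'b': [2/5 + 1/5*3/5, 2/5 + 1/5*1/1) = [13/25, 3/5) <- contains code 14/25
  emit 'b', narrow to [13/25, 3/5)

Answer: symbol=e low=2/5 high=3/5
symbol=b low=13/25 high=3/5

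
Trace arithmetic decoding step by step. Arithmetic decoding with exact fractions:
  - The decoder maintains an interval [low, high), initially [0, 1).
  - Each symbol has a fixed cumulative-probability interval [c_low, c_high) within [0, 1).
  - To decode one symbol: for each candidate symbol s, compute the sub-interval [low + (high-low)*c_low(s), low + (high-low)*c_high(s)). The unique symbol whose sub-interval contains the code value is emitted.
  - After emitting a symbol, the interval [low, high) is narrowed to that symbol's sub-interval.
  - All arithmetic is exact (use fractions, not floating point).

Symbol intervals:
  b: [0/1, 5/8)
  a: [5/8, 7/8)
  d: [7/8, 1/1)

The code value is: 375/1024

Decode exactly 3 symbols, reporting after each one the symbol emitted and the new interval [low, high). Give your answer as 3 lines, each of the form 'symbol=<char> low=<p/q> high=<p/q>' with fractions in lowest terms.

Step 1: interval [0/1, 1/1), width = 1/1 - 0/1 = 1/1
  'b': [0/1 + 1/1*0/1, 0/1 + 1/1*5/8) = [0/1, 5/8) <- contains code 375/1024
  'a': [0/1 + 1/1*5/8, 0/1 + 1/1*7/8) = [5/8, 7/8)
  'd': [0/1 + 1/1*7/8, 0/1 + 1/1*1/1) = [7/8, 1/1)
  emit 'b', narrow to [0/1, 5/8)
Step 2: interval [0/1, 5/8), width = 5/8 - 0/1 = 5/8
  'b': [0/1 + 5/8*0/1, 0/1 + 5/8*5/8) = [0/1, 25/64) <- contains code 375/1024
  'a': [0/1 + 5/8*5/8, 0/1 + 5/8*7/8) = [25/64, 35/64)
  'd': [0/1 + 5/8*7/8, 0/1 + 5/8*1/1) = [35/64, 5/8)
  emit 'b', narrow to [0/1, 25/64)
Step 3: interval [0/1, 25/64), width = 25/64 - 0/1 = 25/64
  'b': [0/1 + 25/64*0/1, 0/1 + 25/64*5/8) = [0/1, 125/512)
  'a': [0/1 + 25/64*5/8, 0/1 + 25/64*7/8) = [125/512, 175/512)
  'd': [0/1 + 25/64*7/8, 0/1 + 25/64*1/1) = [175/512, 25/64) <- contains code 375/1024
  emit 'd', narrow to [175/512, 25/64)

Answer: symbol=b low=0/1 high=5/8
symbol=b low=0/1 high=25/64
symbol=d low=175/512 high=25/64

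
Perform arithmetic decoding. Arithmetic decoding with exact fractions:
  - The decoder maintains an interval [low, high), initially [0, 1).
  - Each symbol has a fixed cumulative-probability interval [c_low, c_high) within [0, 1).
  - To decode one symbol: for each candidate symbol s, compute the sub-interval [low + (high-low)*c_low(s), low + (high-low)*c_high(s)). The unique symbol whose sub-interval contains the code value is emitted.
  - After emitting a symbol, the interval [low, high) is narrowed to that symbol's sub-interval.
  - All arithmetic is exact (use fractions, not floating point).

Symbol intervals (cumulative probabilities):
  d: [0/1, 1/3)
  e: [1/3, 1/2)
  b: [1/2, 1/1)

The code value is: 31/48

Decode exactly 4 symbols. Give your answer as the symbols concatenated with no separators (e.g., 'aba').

Step 1: interval [0/1, 1/1), width = 1/1 - 0/1 = 1/1
  'd': [0/1 + 1/1*0/1, 0/1 + 1/1*1/3) = [0/1, 1/3)
  'e': [0/1 + 1/1*1/3, 0/1 + 1/1*1/2) = [1/3, 1/2)
  'b': [0/1 + 1/1*1/2, 0/1 + 1/1*1/1) = [1/2, 1/1) <- contains code 31/48
  emit 'b', narrow to [1/2, 1/1)
Step 2: interval [1/2, 1/1), width = 1/1 - 1/2 = 1/2
  'd': [1/2 + 1/2*0/1, 1/2 + 1/2*1/3) = [1/2, 2/3) <- contains code 31/48
  'e': [1/2 + 1/2*1/3, 1/2 + 1/2*1/2) = [2/3, 3/4)
  'b': [1/2 + 1/2*1/2, 1/2 + 1/2*1/1) = [3/4, 1/1)
  emit 'd', narrow to [1/2, 2/3)
Step 3: interval [1/2, 2/3), width = 2/3 - 1/2 = 1/6
  'd': [1/2 + 1/6*0/1, 1/2 + 1/6*1/3) = [1/2, 5/9)
  'e': [1/2 + 1/6*1/3, 1/2 + 1/6*1/2) = [5/9, 7/12)
  'b': [1/2 + 1/6*1/2, 1/2 + 1/6*1/1) = [7/12, 2/3) <- contains code 31/48
  emit 'b', narrow to [7/12, 2/3)
Step 4: interval [7/12, 2/3), width = 2/3 - 7/12 = 1/12
  'd': [7/12 + 1/12*0/1, 7/12 + 1/12*1/3) = [7/12, 11/18)
  'e': [7/12 + 1/12*1/3, 7/12 + 1/12*1/2) = [11/18, 5/8)
  'b': [7/12 + 1/12*1/2, 7/12 + 1/12*1/1) = [5/8, 2/3) <- contains code 31/48
  emit 'b', narrow to [5/8, 2/3)

Answer: bdbb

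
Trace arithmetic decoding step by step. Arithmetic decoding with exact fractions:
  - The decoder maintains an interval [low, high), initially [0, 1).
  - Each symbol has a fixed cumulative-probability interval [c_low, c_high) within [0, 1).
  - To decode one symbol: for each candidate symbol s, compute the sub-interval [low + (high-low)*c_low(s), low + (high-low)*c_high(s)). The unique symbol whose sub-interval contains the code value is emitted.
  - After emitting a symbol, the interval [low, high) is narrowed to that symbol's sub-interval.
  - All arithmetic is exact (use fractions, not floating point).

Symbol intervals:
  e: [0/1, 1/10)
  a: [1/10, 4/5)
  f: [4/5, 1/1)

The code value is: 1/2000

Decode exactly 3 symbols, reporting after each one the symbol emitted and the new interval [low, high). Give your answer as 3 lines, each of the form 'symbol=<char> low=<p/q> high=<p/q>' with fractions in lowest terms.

Answer: symbol=e low=0/1 high=1/10
symbol=e low=0/1 high=1/100
symbol=e low=0/1 high=1/1000

Derivation:
Step 1: interval [0/1, 1/1), width = 1/1 - 0/1 = 1/1
  'e': [0/1 + 1/1*0/1, 0/1 + 1/1*1/10) = [0/1, 1/10) <- contains code 1/2000
  'a': [0/1 + 1/1*1/10, 0/1 + 1/1*4/5) = [1/10, 4/5)
  'f': [0/1 + 1/1*4/5, 0/1 + 1/1*1/1) = [4/5, 1/1)
  emit 'e', narrow to [0/1, 1/10)
Step 2: interval [0/1, 1/10), width = 1/10 - 0/1 = 1/10
  'e': [0/1 + 1/10*0/1, 0/1 + 1/10*1/10) = [0/1, 1/100) <- contains code 1/2000
  'a': [0/1 + 1/10*1/10, 0/1 + 1/10*4/5) = [1/100, 2/25)
  'f': [0/1 + 1/10*4/5, 0/1 + 1/10*1/1) = [2/25, 1/10)
  emit 'e', narrow to [0/1, 1/100)
Step 3: interval [0/1, 1/100), width = 1/100 - 0/1 = 1/100
  'e': [0/1 + 1/100*0/1, 0/1 + 1/100*1/10) = [0/1, 1/1000) <- contains code 1/2000
  'a': [0/1 + 1/100*1/10, 0/1 + 1/100*4/5) = [1/1000, 1/125)
  'f': [0/1 + 1/100*4/5, 0/1 + 1/100*1/1) = [1/125, 1/100)
  emit 'e', narrow to [0/1, 1/1000)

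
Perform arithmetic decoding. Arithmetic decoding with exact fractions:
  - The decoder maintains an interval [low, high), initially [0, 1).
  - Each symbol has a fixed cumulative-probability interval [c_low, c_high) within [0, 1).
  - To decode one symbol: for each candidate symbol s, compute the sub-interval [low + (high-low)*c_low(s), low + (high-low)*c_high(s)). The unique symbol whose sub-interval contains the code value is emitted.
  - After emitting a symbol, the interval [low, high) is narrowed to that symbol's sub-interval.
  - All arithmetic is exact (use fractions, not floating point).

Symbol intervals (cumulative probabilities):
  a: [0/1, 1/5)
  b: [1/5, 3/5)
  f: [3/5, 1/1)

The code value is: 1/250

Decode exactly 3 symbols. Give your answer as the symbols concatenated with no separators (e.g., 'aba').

Step 1: interval [0/1, 1/1), width = 1/1 - 0/1 = 1/1
  'a': [0/1 + 1/1*0/1, 0/1 + 1/1*1/5) = [0/1, 1/5) <- contains code 1/250
  'b': [0/1 + 1/1*1/5, 0/1 + 1/1*3/5) = [1/5, 3/5)
  'f': [0/1 + 1/1*3/5, 0/1 + 1/1*1/1) = [3/5, 1/1)
  emit 'a', narrow to [0/1, 1/5)
Step 2: interval [0/1, 1/5), width = 1/5 - 0/1 = 1/5
  'a': [0/1 + 1/5*0/1, 0/1 + 1/5*1/5) = [0/1, 1/25) <- contains code 1/250
  'b': [0/1 + 1/5*1/5, 0/1 + 1/5*3/5) = [1/25, 3/25)
  'f': [0/1 + 1/5*3/5, 0/1 + 1/5*1/1) = [3/25, 1/5)
  emit 'a', narrow to [0/1, 1/25)
Step 3: interval [0/1, 1/25), width = 1/25 - 0/1 = 1/25
  'a': [0/1 + 1/25*0/1, 0/1 + 1/25*1/5) = [0/1, 1/125) <- contains code 1/250
  'b': [0/1 + 1/25*1/5, 0/1 + 1/25*3/5) = [1/125, 3/125)
  'f': [0/1 + 1/25*3/5, 0/1 + 1/25*1/1) = [3/125, 1/25)
  emit 'a', narrow to [0/1, 1/125)

Answer: aaa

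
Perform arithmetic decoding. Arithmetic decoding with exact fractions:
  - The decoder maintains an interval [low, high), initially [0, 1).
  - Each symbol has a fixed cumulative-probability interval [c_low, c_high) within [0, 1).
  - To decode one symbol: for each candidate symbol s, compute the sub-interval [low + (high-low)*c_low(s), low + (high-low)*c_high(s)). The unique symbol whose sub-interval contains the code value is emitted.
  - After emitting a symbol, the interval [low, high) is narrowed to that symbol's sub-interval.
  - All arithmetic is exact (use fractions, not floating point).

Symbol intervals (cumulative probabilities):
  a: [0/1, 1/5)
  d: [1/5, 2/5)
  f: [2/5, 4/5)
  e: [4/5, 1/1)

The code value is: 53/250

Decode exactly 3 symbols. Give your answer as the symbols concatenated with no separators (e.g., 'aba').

Answer: dad

Derivation:
Step 1: interval [0/1, 1/1), width = 1/1 - 0/1 = 1/1
  'a': [0/1 + 1/1*0/1, 0/1 + 1/1*1/5) = [0/1, 1/5)
  'd': [0/1 + 1/1*1/5, 0/1 + 1/1*2/5) = [1/5, 2/5) <- contains code 53/250
  'f': [0/1 + 1/1*2/5, 0/1 + 1/1*4/5) = [2/5, 4/5)
  'e': [0/1 + 1/1*4/5, 0/1 + 1/1*1/1) = [4/5, 1/1)
  emit 'd', narrow to [1/5, 2/5)
Step 2: interval [1/5, 2/5), width = 2/5 - 1/5 = 1/5
  'a': [1/5 + 1/5*0/1, 1/5 + 1/5*1/5) = [1/5, 6/25) <- contains code 53/250
  'd': [1/5 + 1/5*1/5, 1/5 + 1/5*2/5) = [6/25, 7/25)
  'f': [1/5 + 1/5*2/5, 1/5 + 1/5*4/5) = [7/25, 9/25)
  'e': [1/5 + 1/5*4/5, 1/5 + 1/5*1/1) = [9/25, 2/5)
  emit 'a', narrow to [1/5, 6/25)
Step 3: interval [1/5, 6/25), width = 6/25 - 1/5 = 1/25
  'a': [1/5 + 1/25*0/1, 1/5 + 1/25*1/5) = [1/5, 26/125)
  'd': [1/5 + 1/25*1/5, 1/5 + 1/25*2/5) = [26/125, 27/125) <- contains code 53/250
  'f': [1/5 + 1/25*2/5, 1/5 + 1/25*4/5) = [27/125, 29/125)
  'e': [1/5 + 1/25*4/5, 1/5 + 1/25*1/1) = [29/125, 6/25)
  emit 'd', narrow to [26/125, 27/125)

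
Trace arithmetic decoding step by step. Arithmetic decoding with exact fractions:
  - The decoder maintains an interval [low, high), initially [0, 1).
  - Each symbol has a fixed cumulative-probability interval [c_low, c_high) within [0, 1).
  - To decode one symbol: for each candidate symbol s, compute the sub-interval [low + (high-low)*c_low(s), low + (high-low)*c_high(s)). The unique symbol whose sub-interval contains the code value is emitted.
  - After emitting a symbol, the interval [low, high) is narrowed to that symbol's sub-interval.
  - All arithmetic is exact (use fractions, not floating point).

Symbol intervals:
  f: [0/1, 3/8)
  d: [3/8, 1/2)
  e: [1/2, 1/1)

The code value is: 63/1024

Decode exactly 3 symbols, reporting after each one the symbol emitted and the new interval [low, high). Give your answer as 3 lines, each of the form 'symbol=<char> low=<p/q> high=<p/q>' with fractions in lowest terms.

Answer: symbol=f low=0/1 high=3/8
symbol=f low=0/1 high=9/64
symbol=d low=27/512 high=9/128

Derivation:
Step 1: interval [0/1, 1/1), width = 1/1 - 0/1 = 1/1
  'f': [0/1 + 1/1*0/1, 0/1 + 1/1*3/8) = [0/1, 3/8) <- contains code 63/1024
  'd': [0/1 + 1/1*3/8, 0/1 + 1/1*1/2) = [3/8, 1/2)
  'e': [0/1 + 1/1*1/2, 0/1 + 1/1*1/1) = [1/2, 1/1)
  emit 'f', narrow to [0/1, 3/8)
Step 2: interval [0/1, 3/8), width = 3/8 - 0/1 = 3/8
  'f': [0/1 + 3/8*0/1, 0/1 + 3/8*3/8) = [0/1, 9/64) <- contains code 63/1024
  'd': [0/1 + 3/8*3/8, 0/1 + 3/8*1/2) = [9/64, 3/16)
  'e': [0/1 + 3/8*1/2, 0/1 + 3/8*1/1) = [3/16, 3/8)
  emit 'f', narrow to [0/1, 9/64)
Step 3: interval [0/1, 9/64), width = 9/64 - 0/1 = 9/64
  'f': [0/1 + 9/64*0/1, 0/1 + 9/64*3/8) = [0/1, 27/512)
  'd': [0/1 + 9/64*3/8, 0/1 + 9/64*1/2) = [27/512, 9/128) <- contains code 63/1024
  'e': [0/1 + 9/64*1/2, 0/1 + 9/64*1/1) = [9/128, 9/64)
  emit 'd', narrow to [27/512, 9/128)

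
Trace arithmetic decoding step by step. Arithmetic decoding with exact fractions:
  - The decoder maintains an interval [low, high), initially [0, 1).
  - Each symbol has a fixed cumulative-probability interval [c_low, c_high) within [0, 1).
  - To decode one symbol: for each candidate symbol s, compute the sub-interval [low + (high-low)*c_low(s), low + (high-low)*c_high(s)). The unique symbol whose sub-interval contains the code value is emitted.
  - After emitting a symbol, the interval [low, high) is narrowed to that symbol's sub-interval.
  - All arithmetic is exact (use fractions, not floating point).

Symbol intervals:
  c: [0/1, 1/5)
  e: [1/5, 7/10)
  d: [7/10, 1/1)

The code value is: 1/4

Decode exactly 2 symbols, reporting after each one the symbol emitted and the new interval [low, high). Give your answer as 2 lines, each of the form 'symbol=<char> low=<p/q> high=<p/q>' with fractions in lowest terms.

Step 1: interval [0/1, 1/1), width = 1/1 - 0/1 = 1/1
  'c': [0/1 + 1/1*0/1, 0/1 + 1/1*1/5) = [0/1, 1/5)
  'e': [0/1 + 1/1*1/5, 0/1 + 1/1*7/10) = [1/5, 7/10) <- contains code 1/4
  'd': [0/1 + 1/1*7/10, 0/1 + 1/1*1/1) = [7/10, 1/1)
  emit 'e', narrow to [1/5, 7/10)
Step 2: interval [1/5, 7/10), width = 7/10 - 1/5 = 1/2
  'c': [1/5 + 1/2*0/1, 1/5 + 1/2*1/5) = [1/5, 3/10) <- contains code 1/4
  'e': [1/5 + 1/2*1/5, 1/5 + 1/2*7/10) = [3/10, 11/20)
  'd': [1/5 + 1/2*7/10, 1/5 + 1/2*1/1) = [11/20, 7/10)
  emit 'c', narrow to [1/5, 3/10)

Answer: symbol=e low=1/5 high=7/10
symbol=c low=1/5 high=3/10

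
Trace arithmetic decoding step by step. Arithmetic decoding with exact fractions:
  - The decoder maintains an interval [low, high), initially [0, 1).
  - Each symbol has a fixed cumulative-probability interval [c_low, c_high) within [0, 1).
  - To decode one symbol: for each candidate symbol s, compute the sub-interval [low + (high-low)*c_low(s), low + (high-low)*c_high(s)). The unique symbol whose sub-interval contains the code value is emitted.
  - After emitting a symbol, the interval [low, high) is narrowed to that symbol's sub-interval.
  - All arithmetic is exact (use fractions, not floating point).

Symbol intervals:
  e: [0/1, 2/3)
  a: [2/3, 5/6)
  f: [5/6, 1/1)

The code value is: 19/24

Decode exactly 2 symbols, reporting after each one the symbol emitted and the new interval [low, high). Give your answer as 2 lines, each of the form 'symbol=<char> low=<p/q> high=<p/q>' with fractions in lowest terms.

Answer: symbol=a low=2/3 high=5/6
symbol=a low=7/9 high=29/36

Derivation:
Step 1: interval [0/1, 1/1), width = 1/1 - 0/1 = 1/1
  'e': [0/1 + 1/1*0/1, 0/1 + 1/1*2/3) = [0/1, 2/3)
  'a': [0/1 + 1/1*2/3, 0/1 + 1/1*5/6) = [2/3, 5/6) <- contains code 19/24
  'f': [0/1 + 1/1*5/6, 0/1 + 1/1*1/1) = [5/6, 1/1)
  emit 'a', narrow to [2/3, 5/6)
Step 2: interval [2/3, 5/6), width = 5/6 - 2/3 = 1/6
  'e': [2/3 + 1/6*0/1, 2/3 + 1/6*2/3) = [2/3, 7/9)
  'a': [2/3 + 1/6*2/3, 2/3 + 1/6*5/6) = [7/9, 29/36) <- contains code 19/24
  'f': [2/3 + 1/6*5/6, 2/3 + 1/6*1/1) = [29/36, 5/6)
  emit 'a', narrow to [7/9, 29/36)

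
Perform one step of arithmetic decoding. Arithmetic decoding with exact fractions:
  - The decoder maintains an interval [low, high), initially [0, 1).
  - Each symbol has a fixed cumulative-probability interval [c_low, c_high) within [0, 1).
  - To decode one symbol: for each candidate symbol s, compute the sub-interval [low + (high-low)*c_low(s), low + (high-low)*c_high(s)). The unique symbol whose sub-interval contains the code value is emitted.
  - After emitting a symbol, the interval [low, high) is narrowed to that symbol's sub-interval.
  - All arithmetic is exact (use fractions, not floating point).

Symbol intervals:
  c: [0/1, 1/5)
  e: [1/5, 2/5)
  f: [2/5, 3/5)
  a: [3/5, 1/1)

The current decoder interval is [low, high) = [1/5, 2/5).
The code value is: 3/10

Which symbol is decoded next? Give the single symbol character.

Interval width = high − low = 2/5 − 1/5 = 1/5
Scaled code = (code − low) / width = (3/10 − 1/5) / 1/5 = 1/2
  c: [0/1, 1/5) 
  e: [1/5, 2/5) 
  f: [2/5, 3/5) ← scaled code falls here ✓
  a: [3/5, 1/1) 

Answer: f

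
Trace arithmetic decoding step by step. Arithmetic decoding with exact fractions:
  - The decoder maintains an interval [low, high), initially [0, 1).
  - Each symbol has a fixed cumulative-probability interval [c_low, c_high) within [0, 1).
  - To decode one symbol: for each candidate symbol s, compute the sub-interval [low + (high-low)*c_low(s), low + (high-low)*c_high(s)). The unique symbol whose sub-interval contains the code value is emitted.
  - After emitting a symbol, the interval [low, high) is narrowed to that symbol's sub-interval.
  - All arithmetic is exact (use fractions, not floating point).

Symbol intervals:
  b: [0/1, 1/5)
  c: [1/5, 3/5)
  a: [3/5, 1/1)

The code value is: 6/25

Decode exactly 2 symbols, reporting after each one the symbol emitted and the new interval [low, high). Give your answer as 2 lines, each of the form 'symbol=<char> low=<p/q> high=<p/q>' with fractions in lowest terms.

Step 1: interval [0/1, 1/1), width = 1/1 - 0/1 = 1/1
  'b': [0/1 + 1/1*0/1, 0/1 + 1/1*1/5) = [0/1, 1/5)
  'c': [0/1 + 1/1*1/5, 0/1 + 1/1*3/5) = [1/5, 3/5) <- contains code 6/25
  'a': [0/1 + 1/1*3/5, 0/1 + 1/1*1/1) = [3/5, 1/1)
  emit 'c', narrow to [1/5, 3/5)
Step 2: interval [1/5, 3/5), width = 3/5 - 1/5 = 2/5
  'b': [1/5 + 2/5*0/1, 1/5 + 2/5*1/5) = [1/5, 7/25) <- contains code 6/25
  'c': [1/5 + 2/5*1/5, 1/5 + 2/5*3/5) = [7/25, 11/25)
  'a': [1/5 + 2/5*3/5, 1/5 + 2/5*1/1) = [11/25, 3/5)
  emit 'b', narrow to [1/5, 7/25)

Answer: symbol=c low=1/5 high=3/5
symbol=b low=1/5 high=7/25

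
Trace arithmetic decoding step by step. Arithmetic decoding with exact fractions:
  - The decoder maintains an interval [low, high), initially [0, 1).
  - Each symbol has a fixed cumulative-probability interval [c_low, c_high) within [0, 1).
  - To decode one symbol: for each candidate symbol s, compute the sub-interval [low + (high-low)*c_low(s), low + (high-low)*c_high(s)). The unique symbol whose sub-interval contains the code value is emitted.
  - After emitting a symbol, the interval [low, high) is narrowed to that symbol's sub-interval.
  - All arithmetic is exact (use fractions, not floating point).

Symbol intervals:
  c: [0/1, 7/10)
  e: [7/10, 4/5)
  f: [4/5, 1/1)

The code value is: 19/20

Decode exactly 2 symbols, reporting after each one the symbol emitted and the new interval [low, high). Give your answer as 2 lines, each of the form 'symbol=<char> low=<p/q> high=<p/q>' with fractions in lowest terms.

Answer: symbol=f low=4/5 high=1/1
symbol=e low=47/50 high=24/25

Derivation:
Step 1: interval [0/1, 1/1), width = 1/1 - 0/1 = 1/1
  'c': [0/1 + 1/1*0/1, 0/1 + 1/1*7/10) = [0/1, 7/10)
  'e': [0/1 + 1/1*7/10, 0/1 + 1/1*4/5) = [7/10, 4/5)
  'f': [0/1 + 1/1*4/5, 0/1 + 1/1*1/1) = [4/5, 1/1) <- contains code 19/20
  emit 'f', narrow to [4/5, 1/1)
Step 2: interval [4/5, 1/1), width = 1/1 - 4/5 = 1/5
  'c': [4/5 + 1/5*0/1, 4/5 + 1/5*7/10) = [4/5, 47/50)
  'e': [4/5 + 1/5*7/10, 4/5 + 1/5*4/5) = [47/50, 24/25) <- contains code 19/20
  'f': [4/5 + 1/5*4/5, 4/5 + 1/5*1/1) = [24/25, 1/1)
  emit 'e', narrow to [47/50, 24/25)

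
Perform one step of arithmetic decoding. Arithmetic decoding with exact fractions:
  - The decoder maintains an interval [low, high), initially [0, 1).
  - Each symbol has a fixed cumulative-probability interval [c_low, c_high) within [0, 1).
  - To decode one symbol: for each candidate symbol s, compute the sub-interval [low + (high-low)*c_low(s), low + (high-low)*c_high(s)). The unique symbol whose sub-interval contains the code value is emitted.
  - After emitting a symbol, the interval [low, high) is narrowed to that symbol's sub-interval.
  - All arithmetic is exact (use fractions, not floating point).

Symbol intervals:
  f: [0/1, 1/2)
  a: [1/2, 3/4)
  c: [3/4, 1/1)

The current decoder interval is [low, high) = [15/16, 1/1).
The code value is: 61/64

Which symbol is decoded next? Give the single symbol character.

Answer: f

Derivation:
Interval width = high − low = 1/1 − 15/16 = 1/16
Scaled code = (code − low) / width = (61/64 − 15/16) / 1/16 = 1/4
  f: [0/1, 1/2) ← scaled code falls here ✓
  a: [1/2, 3/4) 
  c: [3/4, 1/1) 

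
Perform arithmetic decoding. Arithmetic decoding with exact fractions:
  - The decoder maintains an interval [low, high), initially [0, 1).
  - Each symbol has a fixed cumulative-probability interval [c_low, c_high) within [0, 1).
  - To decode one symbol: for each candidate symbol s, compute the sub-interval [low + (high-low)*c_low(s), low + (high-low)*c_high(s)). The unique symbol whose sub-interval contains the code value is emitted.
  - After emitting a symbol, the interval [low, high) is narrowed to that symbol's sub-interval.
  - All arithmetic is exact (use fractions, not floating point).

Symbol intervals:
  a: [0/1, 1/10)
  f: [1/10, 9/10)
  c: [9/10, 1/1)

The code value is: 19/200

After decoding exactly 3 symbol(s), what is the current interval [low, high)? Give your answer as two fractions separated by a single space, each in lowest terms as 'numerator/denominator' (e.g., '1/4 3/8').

Answer: 91/1000 99/1000

Derivation:
Step 1: interval [0/1, 1/1), width = 1/1 - 0/1 = 1/1
  'a': [0/1 + 1/1*0/1, 0/1 + 1/1*1/10) = [0/1, 1/10) <- contains code 19/200
  'f': [0/1 + 1/1*1/10, 0/1 + 1/1*9/10) = [1/10, 9/10)
  'c': [0/1 + 1/1*9/10, 0/1 + 1/1*1/1) = [9/10, 1/1)
  emit 'a', narrow to [0/1, 1/10)
Step 2: interval [0/1, 1/10), width = 1/10 - 0/1 = 1/10
  'a': [0/1 + 1/10*0/1, 0/1 + 1/10*1/10) = [0/1, 1/100)
  'f': [0/1 + 1/10*1/10, 0/1 + 1/10*9/10) = [1/100, 9/100)
  'c': [0/1 + 1/10*9/10, 0/1 + 1/10*1/1) = [9/100, 1/10) <- contains code 19/200
  emit 'c', narrow to [9/100, 1/10)
Step 3: interval [9/100, 1/10), width = 1/10 - 9/100 = 1/100
  'a': [9/100 + 1/100*0/1, 9/100 + 1/100*1/10) = [9/100, 91/1000)
  'f': [9/100 + 1/100*1/10, 9/100 + 1/100*9/10) = [91/1000, 99/1000) <- contains code 19/200
  'c': [9/100 + 1/100*9/10, 9/100 + 1/100*1/1) = [99/1000, 1/10)
  emit 'f', narrow to [91/1000, 99/1000)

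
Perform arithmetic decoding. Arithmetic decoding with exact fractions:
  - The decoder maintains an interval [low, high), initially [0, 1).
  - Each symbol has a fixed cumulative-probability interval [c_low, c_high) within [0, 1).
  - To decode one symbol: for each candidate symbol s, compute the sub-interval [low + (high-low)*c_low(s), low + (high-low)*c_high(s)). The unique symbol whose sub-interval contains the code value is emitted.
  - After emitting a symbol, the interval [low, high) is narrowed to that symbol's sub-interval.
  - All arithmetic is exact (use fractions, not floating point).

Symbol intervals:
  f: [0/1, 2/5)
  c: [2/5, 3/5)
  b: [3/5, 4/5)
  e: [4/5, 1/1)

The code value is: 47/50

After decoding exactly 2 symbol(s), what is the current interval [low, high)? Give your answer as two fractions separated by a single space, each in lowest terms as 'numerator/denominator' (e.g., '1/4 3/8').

Answer: 23/25 24/25

Derivation:
Step 1: interval [0/1, 1/1), width = 1/1 - 0/1 = 1/1
  'f': [0/1 + 1/1*0/1, 0/1 + 1/1*2/5) = [0/1, 2/5)
  'c': [0/1 + 1/1*2/5, 0/1 + 1/1*3/5) = [2/5, 3/5)
  'b': [0/1 + 1/1*3/5, 0/1 + 1/1*4/5) = [3/5, 4/5)
  'e': [0/1 + 1/1*4/5, 0/1 + 1/1*1/1) = [4/5, 1/1) <- contains code 47/50
  emit 'e', narrow to [4/5, 1/1)
Step 2: interval [4/5, 1/1), width = 1/1 - 4/5 = 1/5
  'f': [4/5 + 1/5*0/1, 4/5 + 1/5*2/5) = [4/5, 22/25)
  'c': [4/5 + 1/5*2/5, 4/5 + 1/5*3/5) = [22/25, 23/25)
  'b': [4/5 + 1/5*3/5, 4/5 + 1/5*4/5) = [23/25, 24/25) <- contains code 47/50
  'e': [4/5 + 1/5*4/5, 4/5 + 1/5*1/1) = [24/25, 1/1)
  emit 'b', narrow to [23/25, 24/25)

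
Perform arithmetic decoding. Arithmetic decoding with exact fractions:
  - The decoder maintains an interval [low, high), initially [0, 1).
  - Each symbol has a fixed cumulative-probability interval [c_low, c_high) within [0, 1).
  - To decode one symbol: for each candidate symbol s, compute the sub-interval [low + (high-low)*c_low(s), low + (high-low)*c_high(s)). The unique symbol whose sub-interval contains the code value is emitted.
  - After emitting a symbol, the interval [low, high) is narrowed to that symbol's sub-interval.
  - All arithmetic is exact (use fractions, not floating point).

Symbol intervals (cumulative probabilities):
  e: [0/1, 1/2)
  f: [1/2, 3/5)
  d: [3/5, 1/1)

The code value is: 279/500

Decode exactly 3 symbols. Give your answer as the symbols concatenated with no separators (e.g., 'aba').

Answer: ffd

Derivation:
Step 1: interval [0/1, 1/1), width = 1/1 - 0/1 = 1/1
  'e': [0/1 + 1/1*0/1, 0/1 + 1/1*1/2) = [0/1, 1/2)
  'f': [0/1 + 1/1*1/2, 0/1 + 1/1*3/5) = [1/2, 3/5) <- contains code 279/500
  'd': [0/1 + 1/1*3/5, 0/1 + 1/1*1/1) = [3/5, 1/1)
  emit 'f', narrow to [1/2, 3/5)
Step 2: interval [1/2, 3/5), width = 3/5 - 1/2 = 1/10
  'e': [1/2 + 1/10*0/1, 1/2 + 1/10*1/2) = [1/2, 11/20)
  'f': [1/2 + 1/10*1/2, 1/2 + 1/10*3/5) = [11/20, 14/25) <- contains code 279/500
  'd': [1/2 + 1/10*3/5, 1/2 + 1/10*1/1) = [14/25, 3/5)
  emit 'f', narrow to [11/20, 14/25)
Step 3: interval [11/20, 14/25), width = 14/25 - 11/20 = 1/100
  'e': [11/20 + 1/100*0/1, 11/20 + 1/100*1/2) = [11/20, 111/200)
  'f': [11/20 + 1/100*1/2, 11/20 + 1/100*3/5) = [111/200, 139/250)
  'd': [11/20 + 1/100*3/5, 11/20 + 1/100*1/1) = [139/250, 14/25) <- contains code 279/500
  emit 'd', narrow to [139/250, 14/25)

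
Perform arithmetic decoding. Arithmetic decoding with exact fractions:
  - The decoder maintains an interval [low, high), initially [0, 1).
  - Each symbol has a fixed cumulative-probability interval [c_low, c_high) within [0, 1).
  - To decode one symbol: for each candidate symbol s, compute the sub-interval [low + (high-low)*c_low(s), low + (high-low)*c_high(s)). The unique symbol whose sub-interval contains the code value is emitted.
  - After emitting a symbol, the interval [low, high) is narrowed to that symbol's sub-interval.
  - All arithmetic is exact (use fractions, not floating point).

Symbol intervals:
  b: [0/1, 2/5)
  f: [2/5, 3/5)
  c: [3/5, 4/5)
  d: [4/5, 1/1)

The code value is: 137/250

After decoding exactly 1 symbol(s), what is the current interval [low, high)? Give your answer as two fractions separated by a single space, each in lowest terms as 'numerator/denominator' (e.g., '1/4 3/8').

Answer: 2/5 3/5

Derivation:
Step 1: interval [0/1, 1/1), width = 1/1 - 0/1 = 1/1
  'b': [0/1 + 1/1*0/1, 0/1 + 1/1*2/5) = [0/1, 2/5)
  'f': [0/1 + 1/1*2/5, 0/1 + 1/1*3/5) = [2/5, 3/5) <- contains code 137/250
  'c': [0/1 + 1/1*3/5, 0/1 + 1/1*4/5) = [3/5, 4/5)
  'd': [0/1 + 1/1*4/5, 0/1 + 1/1*1/1) = [4/5, 1/1)
  emit 'f', narrow to [2/5, 3/5)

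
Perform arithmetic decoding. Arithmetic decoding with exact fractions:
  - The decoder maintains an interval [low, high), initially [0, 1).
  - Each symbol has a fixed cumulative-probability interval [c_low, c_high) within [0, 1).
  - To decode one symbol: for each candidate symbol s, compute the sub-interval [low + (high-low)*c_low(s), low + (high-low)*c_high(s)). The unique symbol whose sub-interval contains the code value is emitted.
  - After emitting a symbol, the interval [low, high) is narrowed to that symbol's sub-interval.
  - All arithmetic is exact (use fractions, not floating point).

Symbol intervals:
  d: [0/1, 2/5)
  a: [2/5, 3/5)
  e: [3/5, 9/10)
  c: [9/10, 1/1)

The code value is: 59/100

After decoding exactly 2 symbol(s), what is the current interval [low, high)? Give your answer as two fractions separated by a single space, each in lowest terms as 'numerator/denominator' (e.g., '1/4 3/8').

Answer: 29/50 3/5

Derivation:
Step 1: interval [0/1, 1/1), width = 1/1 - 0/1 = 1/1
  'd': [0/1 + 1/1*0/1, 0/1 + 1/1*2/5) = [0/1, 2/5)
  'a': [0/1 + 1/1*2/5, 0/1 + 1/1*3/5) = [2/5, 3/5) <- contains code 59/100
  'e': [0/1 + 1/1*3/5, 0/1 + 1/1*9/10) = [3/5, 9/10)
  'c': [0/1 + 1/1*9/10, 0/1 + 1/1*1/1) = [9/10, 1/1)
  emit 'a', narrow to [2/5, 3/5)
Step 2: interval [2/5, 3/5), width = 3/5 - 2/5 = 1/5
  'd': [2/5 + 1/5*0/1, 2/5 + 1/5*2/5) = [2/5, 12/25)
  'a': [2/5 + 1/5*2/5, 2/5 + 1/5*3/5) = [12/25, 13/25)
  'e': [2/5 + 1/5*3/5, 2/5 + 1/5*9/10) = [13/25, 29/50)
  'c': [2/5 + 1/5*9/10, 2/5 + 1/5*1/1) = [29/50, 3/5) <- contains code 59/100
  emit 'c', narrow to [29/50, 3/5)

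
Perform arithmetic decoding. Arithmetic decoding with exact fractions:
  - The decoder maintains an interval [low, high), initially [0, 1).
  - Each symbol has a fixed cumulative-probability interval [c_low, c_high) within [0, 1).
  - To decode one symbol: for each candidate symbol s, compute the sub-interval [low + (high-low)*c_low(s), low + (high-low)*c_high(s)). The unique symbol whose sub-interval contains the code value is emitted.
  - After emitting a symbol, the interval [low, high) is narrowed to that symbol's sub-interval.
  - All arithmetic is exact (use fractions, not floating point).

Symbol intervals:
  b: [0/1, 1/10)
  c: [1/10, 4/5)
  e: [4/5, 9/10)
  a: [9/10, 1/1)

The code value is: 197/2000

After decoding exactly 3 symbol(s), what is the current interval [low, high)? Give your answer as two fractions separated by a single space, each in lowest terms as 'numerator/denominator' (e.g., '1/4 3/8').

Step 1: interval [0/1, 1/1), width = 1/1 - 0/1 = 1/1
  'b': [0/1 + 1/1*0/1, 0/1 + 1/1*1/10) = [0/1, 1/10) <- contains code 197/2000
  'c': [0/1 + 1/1*1/10, 0/1 + 1/1*4/5) = [1/10, 4/5)
  'e': [0/1 + 1/1*4/5, 0/1 + 1/1*9/10) = [4/5, 9/10)
  'a': [0/1 + 1/1*9/10, 0/1 + 1/1*1/1) = [9/10, 1/1)
  emit 'b', narrow to [0/1, 1/10)
Step 2: interval [0/1, 1/10), width = 1/10 - 0/1 = 1/10
  'b': [0/1 + 1/10*0/1, 0/1 + 1/10*1/10) = [0/1, 1/100)
  'c': [0/1 + 1/10*1/10, 0/1 + 1/10*4/5) = [1/100, 2/25)
  'e': [0/1 + 1/10*4/5, 0/1 + 1/10*9/10) = [2/25, 9/100)
  'a': [0/1 + 1/10*9/10, 0/1 + 1/10*1/1) = [9/100, 1/10) <- contains code 197/2000
  emit 'a', narrow to [9/100, 1/10)
Step 3: interval [9/100, 1/10), width = 1/10 - 9/100 = 1/100
  'b': [9/100 + 1/100*0/1, 9/100 + 1/100*1/10) = [9/100, 91/1000)
  'c': [9/100 + 1/100*1/10, 9/100 + 1/100*4/5) = [91/1000, 49/500)
  'e': [9/100 + 1/100*4/5, 9/100 + 1/100*9/10) = [49/500, 99/1000) <- contains code 197/2000
  'a': [9/100 + 1/100*9/10, 9/100 + 1/100*1/1) = [99/1000, 1/10)
  emit 'e', narrow to [49/500, 99/1000)

Answer: 49/500 99/1000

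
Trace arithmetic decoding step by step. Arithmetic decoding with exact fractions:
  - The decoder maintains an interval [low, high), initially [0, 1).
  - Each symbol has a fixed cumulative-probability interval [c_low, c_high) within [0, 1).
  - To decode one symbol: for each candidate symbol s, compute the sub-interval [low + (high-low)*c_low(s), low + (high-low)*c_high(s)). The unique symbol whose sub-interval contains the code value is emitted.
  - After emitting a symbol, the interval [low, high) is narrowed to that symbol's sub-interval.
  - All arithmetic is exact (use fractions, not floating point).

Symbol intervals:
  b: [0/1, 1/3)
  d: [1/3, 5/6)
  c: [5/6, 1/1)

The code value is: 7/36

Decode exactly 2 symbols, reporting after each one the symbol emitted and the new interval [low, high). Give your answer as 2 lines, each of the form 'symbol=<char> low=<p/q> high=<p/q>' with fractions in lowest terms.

Step 1: interval [0/1, 1/1), width = 1/1 - 0/1 = 1/1
  'b': [0/1 + 1/1*0/1, 0/1 + 1/1*1/3) = [0/1, 1/3) <- contains code 7/36
  'd': [0/1 + 1/1*1/3, 0/1 + 1/1*5/6) = [1/3, 5/6)
  'c': [0/1 + 1/1*5/6, 0/1 + 1/1*1/1) = [5/6, 1/1)
  emit 'b', narrow to [0/1, 1/3)
Step 2: interval [0/1, 1/3), width = 1/3 - 0/1 = 1/3
  'b': [0/1 + 1/3*0/1, 0/1 + 1/3*1/3) = [0/1, 1/9)
  'd': [0/1 + 1/3*1/3, 0/1 + 1/3*5/6) = [1/9, 5/18) <- contains code 7/36
  'c': [0/1 + 1/3*5/6, 0/1 + 1/3*1/1) = [5/18, 1/3)
  emit 'd', narrow to [1/9, 5/18)

Answer: symbol=b low=0/1 high=1/3
symbol=d low=1/9 high=5/18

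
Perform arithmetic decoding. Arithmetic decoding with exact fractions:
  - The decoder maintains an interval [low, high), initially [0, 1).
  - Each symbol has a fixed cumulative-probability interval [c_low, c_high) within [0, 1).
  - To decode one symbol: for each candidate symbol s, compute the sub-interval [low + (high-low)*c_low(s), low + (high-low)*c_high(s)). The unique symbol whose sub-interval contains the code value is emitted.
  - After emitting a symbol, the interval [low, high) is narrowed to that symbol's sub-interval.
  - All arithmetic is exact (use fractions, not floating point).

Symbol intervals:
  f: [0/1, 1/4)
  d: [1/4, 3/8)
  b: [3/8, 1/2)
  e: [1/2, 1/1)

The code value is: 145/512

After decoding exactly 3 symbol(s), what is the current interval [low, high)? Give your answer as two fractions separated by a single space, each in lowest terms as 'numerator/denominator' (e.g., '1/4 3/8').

Answer: 9/32 73/256

Derivation:
Step 1: interval [0/1, 1/1), width = 1/1 - 0/1 = 1/1
  'f': [0/1 + 1/1*0/1, 0/1 + 1/1*1/4) = [0/1, 1/4)
  'd': [0/1 + 1/1*1/4, 0/1 + 1/1*3/8) = [1/4, 3/8) <- contains code 145/512
  'b': [0/1 + 1/1*3/8, 0/1 + 1/1*1/2) = [3/8, 1/2)
  'e': [0/1 + 1/1*1/2, 0/1 + 1/1*1/1) = [1/2, 1/1)
  emit 'd', narrow to [1/4, 3/8)
Step 2: interval [1/4, 3/8), width = 3/8 - 1/4 = 1/8
  'f': [1/4 + 1/8*0/1, 1/4 + 1/8*1/4) = [1/4, 9/32)
  'd': [1/4 + 1/8*1/4, 1/4 + 1/8*3/8) = [9/32, 19/64) <- contains code 145/512
  'b': [1/4 + 1/8*3/8, 1/4 + 1/8*1/2) = [19/64, 5/16)
  'e': [1/4 + 1/8*1/2, 1/4 + 1/8*1/1) = [5/16, 3/8)
  emit 'd', narrow to [9/32, 19/64)
Step 3: interval [9/32, 19/64), width = 19/64 - 9/32 = 1/64
  'f': [9/32 + 1/64*0/1, 9/32 + 1/64*1/4) = [9/32, 73/256) <- contains code 145/512
  'd': [9/32 + 1/64*1/4, 9/32 + 1/64*3/8) = [73/256, 147/512)
  'b': [9/32 + 1/64*3/8, 9/32 + 1/64*1/2) = [147/512, 37/128)
  'e': [9/32 + 1/64*1/2, 9/32 + 1/64*1/1) = [37/128, 19/64)
  emit 'f', narrow to [9/32, 73/256)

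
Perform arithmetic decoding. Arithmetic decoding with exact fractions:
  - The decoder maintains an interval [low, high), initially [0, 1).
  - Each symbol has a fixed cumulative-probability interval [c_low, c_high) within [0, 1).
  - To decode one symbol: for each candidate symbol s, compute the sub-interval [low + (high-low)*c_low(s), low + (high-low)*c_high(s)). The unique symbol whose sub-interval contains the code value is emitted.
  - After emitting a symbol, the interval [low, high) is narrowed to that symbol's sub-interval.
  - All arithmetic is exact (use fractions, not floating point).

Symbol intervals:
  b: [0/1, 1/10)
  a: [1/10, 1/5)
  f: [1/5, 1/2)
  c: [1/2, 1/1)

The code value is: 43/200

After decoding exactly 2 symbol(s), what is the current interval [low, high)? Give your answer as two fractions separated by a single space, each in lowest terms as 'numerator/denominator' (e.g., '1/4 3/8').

Step 1: interval [0/1, 1/1), width = 1/1 - 0/1 = 1/1
  'b': [0/1 + 1/1*0/1, 0/1 + 1/1*1/10) = [0/1, 1/10)
  'a': [0/1 + 1/1*1/10, 0/1 + 1/1*1/5) = [1/10, 1/5)
  'f': [0/1 + 1/1*1/5, 0/1 + 1/1*1/2) = [1/5, 1/2) <- contains code 43/200
  'c': [0/1 + 1/1*1/2, 0/1 + 1/1*1/1) = [1/2, 1/1)
  emit 'f', narrow to [1/5, 1/2)
Step 2: interval [1/5, 1/2), width = 1/2 - 1/5 = 3/10
  'b': [1/5 + 3/10*0/1, 1/5 + 3/10*1/10) = [1/5, 23/100) <- contains code 43/200
  'a': [1/5 + 3/10*1/10, 1/5 + 3/10*1/5) = [23/100, 13/50)
  'f': [1/5 + 3/10*1/5, 1/5 + 3/10*1/2) = [13/50, 7/20)
  'c': [1/5 + 3/10*1/2, 1/5 + 3/10*1/1) = [7/20, 1/2)
  emit 'b', narrow to [1/5, 23/100)

Answer: 1/5 23/100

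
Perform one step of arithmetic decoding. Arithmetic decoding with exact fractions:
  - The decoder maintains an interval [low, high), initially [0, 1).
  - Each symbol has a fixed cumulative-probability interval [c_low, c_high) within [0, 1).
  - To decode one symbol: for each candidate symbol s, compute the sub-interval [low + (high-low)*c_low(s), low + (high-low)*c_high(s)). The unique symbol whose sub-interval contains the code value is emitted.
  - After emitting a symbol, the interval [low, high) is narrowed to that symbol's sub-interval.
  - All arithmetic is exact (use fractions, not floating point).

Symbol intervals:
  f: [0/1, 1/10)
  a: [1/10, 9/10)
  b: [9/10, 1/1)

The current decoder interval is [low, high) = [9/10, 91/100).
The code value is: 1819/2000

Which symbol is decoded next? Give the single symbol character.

Interval width = high − low = 91/100 − 9/10 = 1/100
Scaled code = (code − low) / width = (1819/2000 − 9/10) / 1/100 = 19/20
  f: [0/1, 1/10) 
  a: [1/10, 9/10) 
  b: [9/10, 1/1) ← scaled code falls here ✓

Answer: b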